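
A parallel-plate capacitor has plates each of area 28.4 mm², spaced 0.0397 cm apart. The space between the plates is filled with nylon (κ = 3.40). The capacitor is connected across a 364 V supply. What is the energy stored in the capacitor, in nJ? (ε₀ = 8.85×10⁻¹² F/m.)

U ≈ 143 nJ

A = 28.4 mm² = 2.84×10⁻⁵ m².
C = κε₀A/d = 3.40 × 8.85×10⁻¹² × 2.84×10⁻⁵ / 3.97×10⁻⁴ = 2.15×10⁻¹² F.
U = ½CV² = ½ × 2.15×10⁻¹² × (364)² = 1.43×10⁻⁷ J.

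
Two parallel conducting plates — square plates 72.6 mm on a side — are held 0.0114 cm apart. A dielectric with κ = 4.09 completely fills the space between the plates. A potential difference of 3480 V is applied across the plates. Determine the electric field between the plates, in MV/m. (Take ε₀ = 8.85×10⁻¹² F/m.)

30.5 MV/m

E = V/d = 3480 / 1.14×10⁻⁴ = 3.05×10⁷ V/m.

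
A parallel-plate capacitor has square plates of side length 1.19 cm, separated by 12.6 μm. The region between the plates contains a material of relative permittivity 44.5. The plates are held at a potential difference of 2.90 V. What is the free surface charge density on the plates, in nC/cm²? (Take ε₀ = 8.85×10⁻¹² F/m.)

σ ≈ 9.06 nC/cm²

A = (1.19 cm)² = 1.42×10⁻⁴ m².
C = κε₀A/d = 44.5 × 8.85×10⁻¹² × 1.42×10⁻⁴ / 1.26×10⁻⁵ = 4.43×10⁻⁹ F.
σ = Q/A = CV/A = 4.43×10⁻⁹ × 2.90 / 1.42×10⁻⁴ = 9.06×10⁻⁵ C/m².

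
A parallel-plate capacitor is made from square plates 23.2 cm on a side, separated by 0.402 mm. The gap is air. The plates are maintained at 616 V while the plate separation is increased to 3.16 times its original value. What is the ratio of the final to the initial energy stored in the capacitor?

0.316

Battery connected ⇒ V is held fixed.
C₂ = 0.316 C₁ and U = ½CV², so U₂/U₁ = C₂/C₁ = 0.316.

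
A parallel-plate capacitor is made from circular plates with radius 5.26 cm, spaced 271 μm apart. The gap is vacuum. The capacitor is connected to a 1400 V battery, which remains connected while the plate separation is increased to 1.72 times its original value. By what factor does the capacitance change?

0.581

C = ε₀A/d scales as 1/d, so C₂/C₁ = d₁/d₂ = 1/1.72 = 0.581.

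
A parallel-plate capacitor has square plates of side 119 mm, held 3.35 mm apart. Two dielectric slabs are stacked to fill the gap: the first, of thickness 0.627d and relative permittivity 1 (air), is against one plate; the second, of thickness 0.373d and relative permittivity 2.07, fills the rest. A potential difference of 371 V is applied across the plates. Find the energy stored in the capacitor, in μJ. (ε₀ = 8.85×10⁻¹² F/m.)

A = (119 mm)² = 1.42×10⁻² m².
Stacked slabs ⇒ two capacitors in series, each with the full plate area.
C₁ = κ₁ε₀A/d₁ = 1.00 × 8.85×10⁻¹² × 1.42×10⁻² / 2.10×10⁻³ = 5.97×10⁻¹¹ F.
C₂ = κ₂ε₀A/d₂ = 2.07 × 8.85×10⁻¹² × 1.42×10⁻² / 1.25×10⁻³ = 2.08×10⁻¹⁰ F.
C = (1/C₁ + 1/C₂)⁻¹ = 4.63×10⁻¹¹ F.
U = ½CV² = ½ × 4.63×10⁻¹¹ × (371)² = 3.19×10⁻⁶ J.

U ≈ 3.19 μJ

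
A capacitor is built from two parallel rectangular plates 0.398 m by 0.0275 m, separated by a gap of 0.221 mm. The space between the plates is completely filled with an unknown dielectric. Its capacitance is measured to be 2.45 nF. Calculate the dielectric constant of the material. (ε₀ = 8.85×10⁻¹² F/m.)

A = 0.398 × 0.0275 m² = 1.09×10⁻² m².
κ = Cd/(ε₀A) = 2.45×10⁻⁹ × 2.21×10⁻⁴ / (8.85×10⁻¹² × 1.09×10⁻²) = 5.59.

κ ≈ 5.59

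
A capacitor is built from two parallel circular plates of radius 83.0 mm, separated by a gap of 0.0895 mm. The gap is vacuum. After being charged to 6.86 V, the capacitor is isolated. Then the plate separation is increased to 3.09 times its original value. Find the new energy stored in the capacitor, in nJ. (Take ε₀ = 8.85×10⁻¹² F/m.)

156 nJ

A = π(83.0 mm)² = 2.16×10⁻² m².
Initially C₁ = ε₀A/d = 8.85×10⁻¹² × 2.16×10⁻² / 8.95×10⁻⁵ = 2.14×10⁻⁹ F.
U₁ = 5.04×10⁻⁸ J.
Isolated ⇒ Q is held fixed. C₂ = 0.324 C₁ and U = Q²/(2C), so U₂/U₁ = C₁/C₂ = 3.09.
U₂ = 3.09 × 5.04×10⁻⁸ = 1.56×10⁻⁷ J.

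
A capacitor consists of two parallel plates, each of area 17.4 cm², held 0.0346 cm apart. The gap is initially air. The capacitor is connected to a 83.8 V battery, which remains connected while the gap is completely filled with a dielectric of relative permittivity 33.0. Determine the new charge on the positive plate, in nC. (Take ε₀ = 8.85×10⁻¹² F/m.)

A = 17.4 cm² = 1.74×10⁻³ m².
Initially C₁ = ε₀A/d = 8.85×10⁻¹² × 1.74×10⁻³ / 3.46×10⁻⁴ = 4.45×10⁻¹¹ F.
Q₁ = 3.73×10⁻⁹ C.
Battery connected ⇒ V is held fixed. C₂ = 33.0 C₁ and Q = CV, so Q₂/Q₁ = C₂/C₁ = 33.0.
Q₂ = 33.0 × 3.73×10⁻⁹ = 1.23×10⁻⁷ C.

123 nC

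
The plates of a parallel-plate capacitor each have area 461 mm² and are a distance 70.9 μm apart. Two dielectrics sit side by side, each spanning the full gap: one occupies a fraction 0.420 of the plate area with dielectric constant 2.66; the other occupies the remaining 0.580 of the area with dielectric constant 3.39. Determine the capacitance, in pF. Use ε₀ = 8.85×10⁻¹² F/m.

C ≈ 177 pF

A = 461 mm² = 4.61×10⁻⁴ m².
Side-by-side slabs ⇒ two capacitors in parallel, each spanning the full gap.
C₁ = κ₁ε₀A₁/d = 2.66 × 8.85×10⁻¹² × 1.94×10⁻⁴ / 7.09×10⁻⁵ = 6.43×10⁻¹¹ F.
C₂ = κ₂ε₀A₂/d = 3.39 × 8.85×10⁻¹² × 2.67×10⁻⁴ / 7.09×10⁻⁵ = 1.13×10⁻¹⁰ F.
C = C₁ + C₂ = 1.77×10⁻¹⁰ F.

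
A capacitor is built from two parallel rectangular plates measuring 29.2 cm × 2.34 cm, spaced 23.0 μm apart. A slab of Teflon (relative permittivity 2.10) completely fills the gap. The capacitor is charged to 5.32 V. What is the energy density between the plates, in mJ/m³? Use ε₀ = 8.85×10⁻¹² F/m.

E = V/d = 5.32 / 2.30×10⁻⁵ = 2.31×10⁵ V/m.
u = ½κε₀E² = ½ × 2.10 × 8.85×10⁻¹² × (2.31×10⁵)² = 0.497 J/m³.

u ≈ 497 mJ/m³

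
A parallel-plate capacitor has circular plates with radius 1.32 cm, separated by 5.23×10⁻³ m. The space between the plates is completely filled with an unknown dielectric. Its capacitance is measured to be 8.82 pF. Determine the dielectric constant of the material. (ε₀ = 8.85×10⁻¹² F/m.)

κ ≈ 9.52

A = π(1.32 cm)² = 5.47×10⁻⁴ m².
κ = Cd/(ε₀A) = 8.82×10⁻¹² × 5.23×10⁻³ / (8.85×10⁻¹² × 5.47×10⁻⁴) = 9.52.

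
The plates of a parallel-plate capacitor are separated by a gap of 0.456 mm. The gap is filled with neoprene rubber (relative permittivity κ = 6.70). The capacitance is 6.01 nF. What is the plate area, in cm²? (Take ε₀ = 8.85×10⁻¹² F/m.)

A = Cd/(κε₀) = 6.01×10⁻⁹ × 4.56×10⁻⁴ / (6.70 × 8.85×10⁻¹²) = 4.62×10⁻² m².

462 cm²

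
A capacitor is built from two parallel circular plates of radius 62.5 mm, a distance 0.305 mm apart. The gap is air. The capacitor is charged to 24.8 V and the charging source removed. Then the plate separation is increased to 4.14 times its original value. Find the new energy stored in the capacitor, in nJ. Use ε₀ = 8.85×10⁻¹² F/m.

A = π(62.5 mm)² = 1.23×10⁻² m².
Initially C₁ = ε₀A/d = 8.85×10⁻¹² × 1.23×10⁻² / 3.05×10⁻⁴ = 3.56×10⁻¹⁰ F.
U₁ = 1.10×10⁻⁷ J.
Isolated ⇒ Q is held fixed. C₂ = 0.242 C₁ and U = Q²/(2C), so U₂/U₁ = C₁/C₂ = 4.14.
U₂ = 4.14 × 1.10×10⁻⁷ = 4.53×10⁻⁷ J.

453 nJ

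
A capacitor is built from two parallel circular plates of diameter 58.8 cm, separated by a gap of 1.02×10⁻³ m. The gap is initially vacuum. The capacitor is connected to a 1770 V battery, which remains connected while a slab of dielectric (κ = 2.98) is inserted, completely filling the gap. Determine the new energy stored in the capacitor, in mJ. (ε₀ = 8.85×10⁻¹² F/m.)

A = π(58.8/2 cm)² = 0.272 m².
Initially C₁ = ε₀A/d = 8.85×10⁻¹² × 0.272 / 1.02×10⁻³ = 2.36×10⁻⁹ F.
U₁ = 3.69×10⁻³ J.
Battery connected ⇒ V is held fixed. C₂ = 2.98 C₁ and U = ½CV², so U₂/U₁ = C₂/C₁ = 2.98.
U₂ = 2.98 × 3.69×10⁻³ = 1.10×10⁻² J.

11.0 mJ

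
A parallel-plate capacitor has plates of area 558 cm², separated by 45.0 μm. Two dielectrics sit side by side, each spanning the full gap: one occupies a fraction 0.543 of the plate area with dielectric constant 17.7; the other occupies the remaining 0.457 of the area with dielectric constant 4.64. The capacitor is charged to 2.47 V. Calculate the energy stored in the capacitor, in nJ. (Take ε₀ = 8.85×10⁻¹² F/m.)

A = 558 cm² = 5.58×10⁻² m².
Side-by-side slabs ⇒ two capacitors in parallel, each spanning the full gap.
C₁ = κ₁ε₀A₁/d = 17.7 × 8.85×10⁻¹² × 3.03×10⁻² / 4.50×10⁻⁵ = 1.05×10⁻⁷ F.
C₂ = κ₂ε₀A₂/d = 4.64 × 8.85×10⁻¹² × 2.55×10⁻² / 4.50×10⁻⁵ = 2.33×10⁻⁸ F.
C = C₁ + C₂ = 1.29×10⁻⁷ F.
U = ½CV² = ½ × 1.29×10⁻⁷ × (2.47)² = 3.93×10⁻⁷ J.

U ≈ 393 nJ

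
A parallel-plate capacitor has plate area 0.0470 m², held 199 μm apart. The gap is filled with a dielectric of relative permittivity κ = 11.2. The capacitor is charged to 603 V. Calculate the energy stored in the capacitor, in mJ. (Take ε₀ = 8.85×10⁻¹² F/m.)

U ≈ 4.26 mJ

C = κε₀A/d = 11.2 × 8.85×10⁻¹² × 4.70×10⁻² / 1.99×10⁻⁴ = 2.34×10⁻⁸ F.
U = ½CV² = ½ × 2.34×10⁻⁸ × (603)² = 4.26×10⁻³ J.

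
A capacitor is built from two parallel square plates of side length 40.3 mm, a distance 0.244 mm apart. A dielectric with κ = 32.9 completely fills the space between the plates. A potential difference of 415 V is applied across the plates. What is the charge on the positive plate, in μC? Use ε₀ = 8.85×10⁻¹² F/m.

A = (40.3 mm)² = 1.62×10⁻³ m².
C = κε₀A/d = 32.9 × 8.85×10⁻¹² × 1.62×10⁻³ / 2.44×10⁻⁴ = 1.94×10⁻⁹ F.
Q = CV = 1.94×10⁻⁹ × 415 = 8.04×10⁻⁷ C.

0.804 μC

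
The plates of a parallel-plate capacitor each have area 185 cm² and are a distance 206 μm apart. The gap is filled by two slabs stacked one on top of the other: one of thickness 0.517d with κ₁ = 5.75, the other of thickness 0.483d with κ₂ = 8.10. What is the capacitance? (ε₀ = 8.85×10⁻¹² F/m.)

C ≈ 5.31 nF

A = 185 cm² = 1.85×10⁻² m².
Stacked slabs ⇒ two capacitors in series, each with the full plate area.
C₁ = κ₁ε₀A/d₁ = 5.75 × 8.85×10⁻¹² × 1.85×10⁻² / 1.07×10⁻⁴ = 8.84×10⁻⁹ F.
C₂ = κ₂ε₀A/d₂ = 8.10 × 8.85×10⁻¹² × 1.85×10⁻² / 9.95×10⁻⁵ = 1.33×10⁻⁸ F.
C = (1/C₁ + 1/C₂)⁻¹ = 5.31×10⁻⁹ F.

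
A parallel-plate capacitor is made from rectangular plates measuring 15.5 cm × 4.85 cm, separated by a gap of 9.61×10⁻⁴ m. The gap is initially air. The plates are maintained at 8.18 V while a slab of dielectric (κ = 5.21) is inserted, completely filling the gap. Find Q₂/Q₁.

Battery connected ⇒ V is held fixed.
C₂ = 5.21 C₁ and Q = CV, so Q₂/Q₁ = C₂/C₁ = 5.21.

Q₂/Q₁ ≈ 5.21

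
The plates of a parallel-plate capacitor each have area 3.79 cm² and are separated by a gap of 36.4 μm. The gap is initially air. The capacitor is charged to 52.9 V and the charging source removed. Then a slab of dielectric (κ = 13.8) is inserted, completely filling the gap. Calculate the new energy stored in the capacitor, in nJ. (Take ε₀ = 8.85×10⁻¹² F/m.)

9.34 nJ

A = 3.79 cm² = 3.79×10⁻⁴ m².
Initially C₁ = ε₀A/d = 8.85×10⁻¹² × 3.79×10⁻⁴ / 3.64×10⁻⁵ = 9.21×10⁻¹¹ F.
U₁ = 1.29×10⁻⁷ J.
Isolated ⇒ Q is held fixed. C₂ = 13.8 C₁ and U = Q²/(2C), so U₂/U₁ = C₁/C₂ = 0.0725.
U₂ = 0.0725 × 1.29×10⁻⁷ = 9.34×10⁻⁹ J.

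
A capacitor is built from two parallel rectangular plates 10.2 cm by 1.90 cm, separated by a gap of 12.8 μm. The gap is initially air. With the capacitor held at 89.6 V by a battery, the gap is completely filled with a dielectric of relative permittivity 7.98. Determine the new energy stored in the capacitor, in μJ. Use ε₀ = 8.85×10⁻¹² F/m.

42.9 μJ

A = 10.2 × 1.90 cm² = 1.94×10⁻³ m².
Initially C₁ = ε₀A/d = 8.85×10⁻¹² × 1.94×10⁻³ / 1.28×10⁻⁵ = 1.34×10⁻⁹ F.
U₁ = 5.38×10⁻⁶ J.
Battery connected ⇒ V is held fixed. C₂ = 7.98 C₁ and U = ½CV², so U₂/U₁ = C₂/C₁ = 7.98.
U₂ = 7.98 × 5.38×10⁻⁶ = 4.29×10⁻⁵ J.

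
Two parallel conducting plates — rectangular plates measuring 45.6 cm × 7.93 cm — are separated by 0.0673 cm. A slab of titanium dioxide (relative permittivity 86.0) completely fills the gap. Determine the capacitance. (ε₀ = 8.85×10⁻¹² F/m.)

C ≈ 40.9 nF

A = 45.6 × 7.93 cm² = 3.62×10⁻² m².
C = κε₀A/d = 86.0 × 8.85×10⁻¹² × 3.62×10⁻² / 6.73×10⁻⁴ = 4.09×10⁻⁸ F.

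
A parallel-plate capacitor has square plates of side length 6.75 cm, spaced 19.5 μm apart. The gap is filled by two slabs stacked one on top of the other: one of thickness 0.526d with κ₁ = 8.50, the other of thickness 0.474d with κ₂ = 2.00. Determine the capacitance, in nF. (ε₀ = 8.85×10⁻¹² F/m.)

A = (6.75 cm)² = 4.56×10⁻³ m².
Stacked slabs ⇒ two capacitors in series, each with the full plate area.
C₁ = κ₁ε₀A/d₁ = 8.50 × 8.85×10⁻¹² × 4.56×10⁻³ / 1.03×10⁻⁵ = 3.34×10⁻⁸ F.
C₂ = κ₂ε₀A/d₂ = 2.00 × 8.85×10⁻¹² × 4.56×10⁻³ / 9.24×10⁻⁶ = 8.73×10⁻⁹ F.
C = (1/C₁ + 1/C₂)⁻¹ = 6.92×10⁻⁹ F.

6.92 nF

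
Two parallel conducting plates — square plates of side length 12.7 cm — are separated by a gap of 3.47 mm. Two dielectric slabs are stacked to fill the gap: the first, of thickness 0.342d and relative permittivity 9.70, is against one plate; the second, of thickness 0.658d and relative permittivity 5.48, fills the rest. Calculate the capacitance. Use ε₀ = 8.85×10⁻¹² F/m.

A = (12.7 cm)² = 1.61×10⁻² m².
Stacked slabs ⇒ two capacitors in series, each with the full plate area.
C₁ = κ₁ε₀A/d₁ = 9.70 × 8.85×10⁻¹² × 1.61×10⁻² / 1.19×10⁻³ = 1.17×10⁻⁹ F.
C₂ = κ₂ε₀A/d₂ = 5.48 × 8.85×10⁻¹² × 1.61×10⁻² / 2.28×10⁻³ = 3.43×10⁻¹⁰ F.
C = (1/C₁ + 1/C₂)⁻¹ = 2.65×10⁻¹⁰ F.

C ≈ 265 pF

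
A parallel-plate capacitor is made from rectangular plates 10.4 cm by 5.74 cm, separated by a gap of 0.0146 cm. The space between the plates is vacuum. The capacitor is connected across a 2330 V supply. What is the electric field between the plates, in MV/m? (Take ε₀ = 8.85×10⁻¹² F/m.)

E = V/d = 2330 / 1.46×10⁻⁴ = 1.60×10⁷ V/m.

E ≈ 16.0 MV/m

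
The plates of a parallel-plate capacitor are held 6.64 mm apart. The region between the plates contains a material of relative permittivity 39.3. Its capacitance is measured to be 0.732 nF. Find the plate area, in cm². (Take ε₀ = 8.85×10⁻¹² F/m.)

A = Cd/(κε₀) = 7.32×10⁻¹⁰ × 6.64×10⁻³ / (39.3 × 8.85×10⁻¹²) = 1.40×10⁻² m².

140 cm²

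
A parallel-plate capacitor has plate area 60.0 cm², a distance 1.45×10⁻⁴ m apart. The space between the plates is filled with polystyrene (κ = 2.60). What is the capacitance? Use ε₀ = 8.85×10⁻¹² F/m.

0.952 nF

A = 60.0 cm² = 6.00×10⁻³ m².
C = κε₀A/d = 2.60 × 8.85×10⁻¹² × 6.00×10⁻³ / 1.45×10⁻⁴ = 9.52×10⁻¹⁰ F.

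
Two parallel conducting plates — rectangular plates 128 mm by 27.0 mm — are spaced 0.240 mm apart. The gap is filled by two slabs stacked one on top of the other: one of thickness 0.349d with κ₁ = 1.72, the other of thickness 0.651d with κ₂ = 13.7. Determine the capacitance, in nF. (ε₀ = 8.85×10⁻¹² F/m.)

A = 128 × 27.0 mm² = 3.46×10⁻³ m².
Stacked slabs ⇒ two capacitors in series, each with the full plate area.
C₁ = κ₁ε₀A/d₁ = 1.72 × 8.85×10⁻¹² × 3.46×10⁻³ / 8.38×10⁻⁵ = 6.28×10⁻¹⁰ F.
C₂ = κ₂ε₀A/d₂ = 13.7 × 8.85×10⁻¹² × 3.46×10⁻³ / 1.56×10⁻⁴ = 2.68×10⁻⁹ F.
C = (1/C₁ + 1/C₂)⁻¹ = 5.09×10⁻¹⁰ F.

C ≈ 0.509 nF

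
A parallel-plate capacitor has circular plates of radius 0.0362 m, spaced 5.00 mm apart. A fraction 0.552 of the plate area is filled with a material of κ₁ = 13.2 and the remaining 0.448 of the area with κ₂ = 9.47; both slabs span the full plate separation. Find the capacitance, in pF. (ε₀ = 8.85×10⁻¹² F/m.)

A = π(0.0362 m)² = 4.12×10⁻³ m².
Side-by-side slabs ⇒ two capacitors in parallel, each spanning the full gap.
C₁ = κ₁ε₀A₁/d = 13.2 × 8.85×10⁻¹² × 2.27×10⁻³ / 5.00×10⁻³ = 5.31×10⁻¹¹ F.
C₂ = κ₂ε₀A₂/d = 9.47 × 8.85×10⁻¹² × 1.84×10⁻³ / 5.00×10⁻³ = 3.09×10⁻¹¹ F.
C = C₁ + C₂ = 8.40×10⁻¹¹ F.

84.0 pF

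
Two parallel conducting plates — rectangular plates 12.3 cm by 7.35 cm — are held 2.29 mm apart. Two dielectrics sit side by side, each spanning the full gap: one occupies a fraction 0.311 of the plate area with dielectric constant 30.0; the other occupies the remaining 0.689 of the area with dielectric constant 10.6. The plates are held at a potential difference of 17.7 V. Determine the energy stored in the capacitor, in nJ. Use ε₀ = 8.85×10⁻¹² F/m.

U ≈ 91.0 nJ

A = 12.3 × 7.35 cm² = 9.04×10⁻³ m².
Side-by-side slabs ⇒ two capacitors in parallel, each spanning the full gap.
C₁ = κ₁ε₀A₁/d = 30.0 × 8.85×10⁻¹² × 2.81×10⁻³ / 2.29×10⁻³ = 3.26×10⁻¹⁰ F.
C₂ = κ₂ε₀A₂/d = 10.6 × 8.85×10⁻¹² × 6.23×10⁻³ / 2.29×10⁻³ = 2.55×10⁻¹⁰ F.
C = C₁ + C₂ = 5.81×10⁻¹⁰ F.
U = ½CV² = ½ × 5.81×10⁻¹⁰ × (17.7)² = 9.10×10⁻⁸ J.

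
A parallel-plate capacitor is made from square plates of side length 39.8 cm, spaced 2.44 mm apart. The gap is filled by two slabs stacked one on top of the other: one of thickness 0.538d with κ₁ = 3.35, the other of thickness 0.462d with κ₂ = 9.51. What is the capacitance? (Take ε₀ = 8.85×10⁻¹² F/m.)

A = (39.8 cm)² = 0.158 m².
Stacked slabs ⇒ two capacitors in series, each with the full plate area.
C₁ = κ₁ε₀A/d₁ = 3.35 × 8.85×10⁻¹² × 0.158 / 1.31×10⁻³ = 3.58×10⁻⁹ F.
C₂ = κ₂ε₀A/d₂ = 9.51 × 8.85×10⁻¹² × 0.158 / 1.13×10⁻³ = 1.18×10⁻⁸ F.
C = (1/C₁ + 1/C₂)⁻¹ = 2.75×10⁻⁹ F.

2.75 nF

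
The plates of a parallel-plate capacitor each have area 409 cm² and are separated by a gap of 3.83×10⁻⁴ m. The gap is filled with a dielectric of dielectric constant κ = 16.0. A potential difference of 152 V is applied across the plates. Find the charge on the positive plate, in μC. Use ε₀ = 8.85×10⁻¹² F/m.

A = 409 cm² = 4.09×10⁻² m².
C = κε₀A/d = 16.0 × 8.85×10⁻¹² × 4.09×10⁻² / 3.83×10⁻⁴ = 1.51×10⁻⁸ F.
Q = CV = 1.51×10⁻⁸ × 152 = 2.30×10⁻⁶ C.

Q ≈ 2.30 μC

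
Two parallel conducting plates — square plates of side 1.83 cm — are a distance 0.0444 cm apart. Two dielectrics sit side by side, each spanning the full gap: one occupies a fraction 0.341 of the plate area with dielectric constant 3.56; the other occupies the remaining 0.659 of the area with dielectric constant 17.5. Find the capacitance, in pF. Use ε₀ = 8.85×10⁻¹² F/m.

A = (1.83 cm)² = 3.35×10⁻⁴ m².
Side-by-side slabs ⇒ two capacitors in parallel, each spanning the full gap.
C₁ = κ₁ε₀A₁/d = 3.56 × 8.85×10⁻¹² × 1.14×10⁻⁴ / 4.44×10⁻⁴ = 8.10×10⁻¹² F.
C₂ = κ₂ε₀A₂/d = 17.5 × 8.85×10⁻¹² × 2.21×10⁻⁴ / 4.44×10⁻⁴ = 7.70×10⁻¹¹ F.
C = C₁ + C₂ = 8.51×10⁻¹¹ F.

C ≈ 85.1 pF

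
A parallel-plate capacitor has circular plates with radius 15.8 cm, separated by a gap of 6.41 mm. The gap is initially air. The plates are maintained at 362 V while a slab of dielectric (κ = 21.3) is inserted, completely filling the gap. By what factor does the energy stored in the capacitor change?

Battery connected ⇒ V is held fixed.
C₂ = 21.3 C₁ and U = ½CV², so U₂/U₁ = C₂/C₁ = 21.3.

U₂/U₁ ≈ 21.3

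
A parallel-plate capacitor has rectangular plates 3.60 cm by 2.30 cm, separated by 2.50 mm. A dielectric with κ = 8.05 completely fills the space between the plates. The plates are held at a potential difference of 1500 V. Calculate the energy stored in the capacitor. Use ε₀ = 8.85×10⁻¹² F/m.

U ≈ 26.5 μJ

A = 3.60 × 2.30 cm² = 8.28×10⁻⁴ m².
C = κε₀A/d = 8.05 × 8.85×10⁻¹² × 8.28×10⁻⁴ / 2.50×10⁻³ = 2.36×10⁻¹¹ F.
U = ½CV² = ½ × 2.36×10⁻¹¹ × (1500)² = 2.65×10⁻⁵ J.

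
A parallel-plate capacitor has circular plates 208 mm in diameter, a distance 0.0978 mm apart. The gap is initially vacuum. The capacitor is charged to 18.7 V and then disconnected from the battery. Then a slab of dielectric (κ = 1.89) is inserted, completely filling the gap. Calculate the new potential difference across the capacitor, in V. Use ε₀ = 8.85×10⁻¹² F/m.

A = π(208/2 mm)² = 3.40×10⁻² m².
Initially C₁ = ε₀A/d = 8.85×10⁻¹² × 3.40×10⁻² / 9.78×10⁻⁵ = 3.07×10⁻⁹ F.
V₁ = 18.7 V.
Isolated ⇒ Q is held fixed. C₂ = 1.89 C₁ and V = Q/C, so V₂/V₁ = C₁/C₂ = 0.529.
V₂ = 0.529 × 18.7 = 9.89 V.

9.89 V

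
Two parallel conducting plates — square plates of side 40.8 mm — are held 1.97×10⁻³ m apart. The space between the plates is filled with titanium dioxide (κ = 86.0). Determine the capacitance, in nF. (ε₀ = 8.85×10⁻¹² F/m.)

0.643 nF

A = (40.8 mm)² = 1.66×10⁻³ m².
C = κε₀A/d = 86.0 × 8.85×10⁻¹² × 1.66×10⁻³ / 1.97×10⁻³ = 6.43×10⁻¹⁰ F.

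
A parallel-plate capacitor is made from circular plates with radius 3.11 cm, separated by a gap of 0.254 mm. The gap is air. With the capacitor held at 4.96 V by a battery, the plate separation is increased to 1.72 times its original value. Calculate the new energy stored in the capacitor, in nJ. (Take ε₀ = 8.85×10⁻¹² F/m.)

A = π(3.11 cm)² = 3.04×10⁻³ m².
Initially C₁ = ε₀A/d = 8.85×10⁻¹² × 3.04×10⁻³ / 2.54×10⁻⁴ = 1.06×10⁻¹⁰ F.
U₁ = 1.30×10⁻⁹ J.
Battery connected ⇒ V is held fixed. C₂ = 0.581 C₁ and U = ½CV², so U₂/U₁ = C₂/C₁ = 0.581.
U₂ = 0.581 × 1.30×10⁻⁹ = 7.57×10⁻¹⁰ J.

0.757 nJ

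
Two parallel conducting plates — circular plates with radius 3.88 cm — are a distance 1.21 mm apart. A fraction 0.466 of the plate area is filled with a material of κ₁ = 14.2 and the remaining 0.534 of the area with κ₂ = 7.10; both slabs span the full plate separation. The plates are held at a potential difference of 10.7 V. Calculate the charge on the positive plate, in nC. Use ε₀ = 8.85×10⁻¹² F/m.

A = π(3.88 cm)² = 4.73×10⁻³ m².
Side-by-side slabs ⇒ two capacitors in parallel, each spanning the full gap.
C₁ = κ₁ε₀A₁/d = 14.2 × 8.85×10⁻¹² × 2.20×10⁻³ / 1.21×10⁻³ = 2.29×10⁻¹⁰ F.
C₂ = κ₂ε₀A₂/d = 7.10 × 8.85×10⁻¹² × 2.53×10⁻³ / 1.21×10⁻³ = 1.31×10⁻¹⁰ F.
C = C₁ + C₂ = 3.60×10⁻¹⁰ F.
Q = CV = 3.60×10⁻¹⁰ × 10.7 = 3.85×10⁻⁹ C.

3.85 nC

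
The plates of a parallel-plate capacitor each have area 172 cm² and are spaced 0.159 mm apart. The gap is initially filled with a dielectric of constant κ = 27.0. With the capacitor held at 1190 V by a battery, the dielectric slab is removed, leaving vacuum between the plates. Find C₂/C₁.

C₂/C₁ ≈ 0.0370

C = κε₀A/d scales with κ, so C₂/C₁ = 1/κ = 1/27.0 = 0.0370.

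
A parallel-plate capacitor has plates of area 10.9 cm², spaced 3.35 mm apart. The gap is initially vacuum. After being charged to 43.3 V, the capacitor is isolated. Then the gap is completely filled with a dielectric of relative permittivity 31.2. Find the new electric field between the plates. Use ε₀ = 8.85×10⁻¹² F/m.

414 V/m

A = 10.9 cm² = 1.09×10⁻³ m².
Initially C₁ = ε₀A/d = 8.85×10⁻¹² × 1.09×10⁻³ / 3.35×10⁻³ = 2.88×10⁻¹² F.
E₁ = 1.29×10⁴ V/m.
Isolated ⇒ Q is held fixed. V₂ = Q/C₂ = V₁/31.2; E = V/d, so E₂/E₁ = (V₂/V₁)(d₁/d₂) = 0.0321.
E₂ = 0.0321 × 1.29×10⁴ = 4.14×10² V/m.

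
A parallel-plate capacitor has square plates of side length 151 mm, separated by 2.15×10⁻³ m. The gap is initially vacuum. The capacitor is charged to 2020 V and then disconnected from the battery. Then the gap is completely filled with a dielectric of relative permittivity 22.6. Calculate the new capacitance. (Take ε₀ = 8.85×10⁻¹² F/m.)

C ≈ 2.12 nF

A = (151 mm)² = 2.28×10⁻² m².
Initially C₁ = ε₀A/d = 8.85×10⁻¹² × 2.28×10⁻² / 2.15×10⁻³ = 9.39×10⁻¹¹ F.
C = κε₀A/d scales with κ, so C₂/C₁ = κ = 22.6.
C₂ = 22.6 × 9.39×10⁻¹¹ = 2.12×10⁻⁹ F.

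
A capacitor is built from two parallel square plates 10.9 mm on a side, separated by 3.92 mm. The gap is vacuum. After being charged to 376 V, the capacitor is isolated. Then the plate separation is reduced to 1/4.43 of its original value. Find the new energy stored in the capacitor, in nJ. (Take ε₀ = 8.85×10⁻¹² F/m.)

U ≈ 4.28 nJ

A = (10.9 mm)² = 1.19×10⁻⁴ m².
Initially C₁ = ε₀A/d = 8.85×10⁻¹² × 1.19×10⁻⁴ / 3.92×10⁻³ = 2.68×10⁻¹³ F.
U₁ = 1.90×10⁻⁸ J.
Isolated ⇒ Q is held fixed. C₂ = 4.43 C₁ and U = Q²/(2C), so U₂/U₁ = C₁/C₂ = 0.226.
U₂ = 0.226 × 1.90×10⁻⁸ = 4.28×10⁻⁹ J.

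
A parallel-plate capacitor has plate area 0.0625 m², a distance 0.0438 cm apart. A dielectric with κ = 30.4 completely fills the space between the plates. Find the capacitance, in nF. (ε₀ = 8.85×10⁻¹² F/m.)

38.4 nF

C = κε₀A/d = 30.4 × 8.85×10⁻¹² × 6.25×10⁻² / 4.38×10⁻⁴ = 3.84×10⁻⁸ F.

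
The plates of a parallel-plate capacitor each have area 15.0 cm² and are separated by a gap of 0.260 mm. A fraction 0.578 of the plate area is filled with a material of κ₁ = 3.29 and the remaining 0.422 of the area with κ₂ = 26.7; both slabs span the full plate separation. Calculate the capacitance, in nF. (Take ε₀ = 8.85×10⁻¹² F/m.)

A = 15.0 cm² = 1.50×10⁻³ m².
Side-by-side slabs ⇒ two capacitors in parallel, each spanning the full gap.
C₁ = κ₁ε₀A₁/d = 3.29 × 8.85×10⁻¹² × 8.67×10⁻⁴ / 2.60×10⁻⁴ = 9.71×10⁻¹¹ F.
C₂ = κ₂ε₀A₂/d = 26.7 × 8.85×10⁻¹² × 6.33×10⁻⁴ / 2.60×10⁻⁴ = 5.75×10⁻¹⁰ F.
C = C₁ + C₂ = 6.72×10⁻¹⁰ F.

C ≈ 0.672 nF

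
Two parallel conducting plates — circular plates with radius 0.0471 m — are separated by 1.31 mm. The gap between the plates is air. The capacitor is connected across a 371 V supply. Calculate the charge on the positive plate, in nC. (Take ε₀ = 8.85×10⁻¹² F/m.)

A = π(0.0471 m)² = 6.97×10⁻³ m².
C = ε₀A/d = 8.85×10⁻¹² × 6.97×10⁻³ / 1.31×10⁻³ = 4.71×10⁻¹¹ F.
Q = CV = 4.71×10⁻¹¹ × 371 = 1.75×10⁻⁸ C.

17.5 nC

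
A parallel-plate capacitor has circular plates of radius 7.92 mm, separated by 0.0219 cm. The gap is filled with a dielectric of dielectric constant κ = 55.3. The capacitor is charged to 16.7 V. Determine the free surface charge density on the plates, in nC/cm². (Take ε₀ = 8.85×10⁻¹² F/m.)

A = π(7.92 mm)² = 1.97×10⁻⁴ m².
C = κε₀A/d = 55.3 × 8.85×10⁻¹² × 1.97×10⁻⁴ / 2.19×10⁻⁴ = 4.40×10⁻¹⁰ F.
σ = Q/A = CV/A = 4.40×10⁻¹⁰ × 16.7 / 1.97×10⁻⁴ = 3.73×10⁻⁵ C/m².

σ ≈ 3.73 nC/cm²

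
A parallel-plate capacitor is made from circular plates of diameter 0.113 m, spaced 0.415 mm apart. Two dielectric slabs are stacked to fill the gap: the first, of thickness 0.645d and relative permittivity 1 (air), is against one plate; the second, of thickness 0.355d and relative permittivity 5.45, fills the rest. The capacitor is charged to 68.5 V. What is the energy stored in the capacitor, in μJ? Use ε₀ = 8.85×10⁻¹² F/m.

A = π(0.113/2 m)² = 1.00×10⁻² m².
Stacked slabs ⇒ two capacitors in series, each with the full plate area.
C₁ = κ₁ε₀A/d₁ = 1.00 × 8.85×10⁻¹² × 1.00×10⁻² / 2.68×10⁻⁴ = 3.32×10⁻¹⁰ F.
C₂ = κ₂ε₀A/d₂ = 5.45 × 8.85×10⁻¹² × 1.00×10⁻² / 1.47×10⁻⁴ = 3.28×10⁻⁹ F.
C = (1/C₁ + 1/C₂)⁻¹ = 3.01×10⁻¹⁰ F.
U = ½CV² = ½ × 3.01×10⁻¹⁰ × (68.5)² = 7.07×10⁻⁷ J.

0.707 μJ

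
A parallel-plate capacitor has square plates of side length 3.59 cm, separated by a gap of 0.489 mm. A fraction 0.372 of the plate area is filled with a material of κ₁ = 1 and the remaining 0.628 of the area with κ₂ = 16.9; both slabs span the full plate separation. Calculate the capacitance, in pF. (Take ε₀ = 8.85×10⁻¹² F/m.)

A = (3.59 cm)² = 1.29×10⁻³ m².
Side-by-side slabs ⇒ two capacitors in parallel, each spanning the full gap.
C₁ = κ₁ε₀A₁/d = 1.00 × 8.85×10⁻¹² × 4.79×10⁻⁴ / 4.89×10⁻⁴ = 8.68×10⁻¹² F.
C₂ = κ₂ε₀A₂/d = 16.9 × 8.85×10⁻¹² × 8.09×10⁻⁴ / 4.89×10⁻⁴ = 2.48×10⁻¹⁰ F.
C = C₁ + C₂ = 2.56×10⁻¹⁰ F.

C ≈ 256 pF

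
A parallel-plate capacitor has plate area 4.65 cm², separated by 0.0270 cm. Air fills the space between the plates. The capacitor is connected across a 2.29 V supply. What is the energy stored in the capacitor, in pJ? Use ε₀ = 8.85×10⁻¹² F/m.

40.0 pJ

A = 4.65 cm² = 4.65×10⁻⁴ m².
C = ε₀A/d = 8.85×10⁻¹² × 4.65×10⁻⁴ / 2.70×10⁻⁴ = 1.52×10⁻¹¹ F.
U = ½CV² = ½ × 1.52×10⁻¹¹ × (2.29)² = 4.00×10⁻¹¹ J.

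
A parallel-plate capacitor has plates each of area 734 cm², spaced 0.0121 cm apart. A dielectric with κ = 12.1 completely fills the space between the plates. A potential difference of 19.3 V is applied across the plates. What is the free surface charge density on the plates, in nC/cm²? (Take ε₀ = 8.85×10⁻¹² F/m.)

A = 734 cm² = 7.34×10⁻² m².
C = κε₀A/d = 12.1 × 8.85×10⁻¹² × 7.34×10⁻² / 1.21×10⁻⁴ = 6.50×10⁻⁸ F.
σ = Q/A = CV/A = 6.50×10⁻⁸ × 19.3 / 7.34×10⁻² = 1.71×10⁻⁵ C/m².

1.71 nC/cm²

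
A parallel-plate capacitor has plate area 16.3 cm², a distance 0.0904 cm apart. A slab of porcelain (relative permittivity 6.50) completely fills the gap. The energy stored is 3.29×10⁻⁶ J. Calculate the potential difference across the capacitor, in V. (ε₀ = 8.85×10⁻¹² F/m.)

V ≈ 252 V

A = 16.3 cm² = 1.63×10⁻³ m².
C = κε₀A/d = 6.50 × 8.85×10⁻¹² × 1.63×10⁻³ / 9.04×10⁻⁴ = 1.04×10⁻¹⁰ F.
V = √(2U/C) = √(2 × 3.29×10⁻⁶ / 1.04×10⁻¹⁰) = 2.52×10² V.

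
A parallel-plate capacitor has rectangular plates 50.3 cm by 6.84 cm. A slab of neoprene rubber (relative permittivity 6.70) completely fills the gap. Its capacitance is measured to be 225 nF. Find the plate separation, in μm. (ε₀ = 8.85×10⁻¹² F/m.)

A = 50.3 × 6.84 cm² = 3.44×10⁻² m².
d = κε₀A/C = 6.70 × 8.85×10⁻¹² × 3.44×10⁻² / 2.25×10⁻⁷ = 9.07×10⁻⁶ m.

d ≈ 9.07 μm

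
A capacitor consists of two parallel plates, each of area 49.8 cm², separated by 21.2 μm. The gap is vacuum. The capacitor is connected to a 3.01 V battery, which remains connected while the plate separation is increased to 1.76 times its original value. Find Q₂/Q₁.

Battery connected ⇒ V is held fixed.
C₂ = 0.568 C₁ and Q = CV, so Q₂/Q₁ = C₂/C₁ = 0.568.

Q₂/Q₁ ≈ 0.568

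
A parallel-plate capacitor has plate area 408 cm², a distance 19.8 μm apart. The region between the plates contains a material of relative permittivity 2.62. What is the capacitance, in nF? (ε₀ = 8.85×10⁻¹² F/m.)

A = 408 cm² = 4.08×10⁻² m².
C = κε₀A/d = 2.62 × 8.85×10⁻¹² × 4.08×10⁻² / 1.98×10⁻⁵ = 4.78×10⁻⁸ F.

47.8 nF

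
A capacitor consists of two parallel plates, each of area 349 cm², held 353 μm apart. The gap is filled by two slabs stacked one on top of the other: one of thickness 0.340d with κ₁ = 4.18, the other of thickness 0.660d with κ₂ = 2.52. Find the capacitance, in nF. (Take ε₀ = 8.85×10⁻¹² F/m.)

C ≈ 2.55 nF

A = 349 cm² = 3.49×10⁻² m².
Stacked slabs ⇒ two capacitors in series, each with the full plate area.
C₁ = κ₁ε₀A/d₁ = 4.18 × 8.85×10⁻¹² × 3.49×10⁻² / 1.20×10⁻⁴ = 1.08×10⁻⁸ F.
C₂ = κ₂ε₀A/d₂ = 2.52 × 8.85×10⁻¹² × 3.49×10⁻² / 2.33×10⁻⁴ = 3.34×10⁻⁹ F.
C = (1/C₁ + 1/C₂)⁻¹ = 2.55×10⁻⁹ F.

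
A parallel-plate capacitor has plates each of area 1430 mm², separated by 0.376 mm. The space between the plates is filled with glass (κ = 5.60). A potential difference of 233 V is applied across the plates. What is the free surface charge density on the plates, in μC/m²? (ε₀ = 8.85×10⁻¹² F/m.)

30.7 μC/m²

A = 1430 mm² = 1.43×10⁻³ m².
C = κε₀A/d = 5.60 × 8.85×10⁻¹² × 1.43×10⁻³ / 3.76×10⁻⁴ = 1.88×10⁻¹⁰ F.
σ = Q/A = CV/A = 1.88×10⁻¹⁰ × 233 / 1.43×10⁻³ = 3.07×10⁻⁵ C/m².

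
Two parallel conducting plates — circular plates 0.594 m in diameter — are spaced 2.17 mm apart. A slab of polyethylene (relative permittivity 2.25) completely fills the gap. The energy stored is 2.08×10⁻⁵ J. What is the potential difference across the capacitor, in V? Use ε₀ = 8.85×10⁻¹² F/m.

A = π(0.594/2 m)² = 0.277 m².
C = κε₀A/d = 2.25 × 8.85×10⁻¹² × 0.277 / 2.17×10⁻³ = 2.54×10⁻⁹ F.
V = √(2U/C) = √(2 × 2.08×10⁻⁵ / 2.54×10⁻⁹) = 1.28×10² V.

V ≈ 128 V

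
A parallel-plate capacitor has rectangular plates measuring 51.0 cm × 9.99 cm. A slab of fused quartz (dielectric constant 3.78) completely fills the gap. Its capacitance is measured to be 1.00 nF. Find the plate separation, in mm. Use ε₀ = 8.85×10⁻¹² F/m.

A = 51.0 × 9.99 cm² = 5.09×10⁻² m².
d = κε₀A/C = 3.78 × 8.85×10⁻¹² × 5.09×10⁻² / 1.00×10⁻⁹ = 1.70×10⁻³ m.

1.70 mm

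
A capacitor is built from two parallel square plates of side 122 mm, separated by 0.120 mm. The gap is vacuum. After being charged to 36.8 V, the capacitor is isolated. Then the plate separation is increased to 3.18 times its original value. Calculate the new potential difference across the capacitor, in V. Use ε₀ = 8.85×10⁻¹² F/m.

A = (122 mm)² = 1.49×10⁻² m².
Initially C₁ = ε₀A/d = 8.85×10⁻¹² × 1.49×10⁻² / 1.20×10⁻⁴ = 1.10×10⁻⁹ F.
V₁ = 36.8 V.
Isolated ⇒ Q is held fixed. C₂ = 0.314 C₁ and V = Q/C, so V₂/V₁ = C₁/C₂ = 3.18.
V₂ = 3.18 × 36.8 = 1.17×10² V.

V ≈ 117 V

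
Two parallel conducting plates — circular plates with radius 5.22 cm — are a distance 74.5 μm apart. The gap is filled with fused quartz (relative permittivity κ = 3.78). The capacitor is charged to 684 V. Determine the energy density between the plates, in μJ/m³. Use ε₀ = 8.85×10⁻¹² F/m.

u ≈ 1.41×10⁹ μJ/m³

E = V/d = 684 / 7.45×10⁻⁵ = 9.18×10⁶ V/m.
u = ½κε₀E² = ½ × 3.78 × 8.85×10⁻¹² × (9.18×10⁶)² = 1.41×10³ J/m³.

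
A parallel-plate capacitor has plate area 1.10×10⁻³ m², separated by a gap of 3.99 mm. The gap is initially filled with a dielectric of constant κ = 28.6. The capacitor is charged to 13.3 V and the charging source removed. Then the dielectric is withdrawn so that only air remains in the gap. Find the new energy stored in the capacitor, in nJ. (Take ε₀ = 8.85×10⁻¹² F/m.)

177 nJ

Initially C₁ = κε₀A/d = 28.6 × 8.85×10⁻¹² × 1.10×10⁻³ / 3.99×10⁻³ = 6.98×10⁻¹¹ F.
U₁ = 6.17×10⁻⁹ J.
Isolated ⇒ Q is held fixed. C₂ = 0.0350 C₁ and U = Q²/(2C), so U₂/U₁ = C₁/C₂ = 28.6.
U₂ = 28.6 × 6.17×10⁻⁹ = 1.77×10⁻⁷ J.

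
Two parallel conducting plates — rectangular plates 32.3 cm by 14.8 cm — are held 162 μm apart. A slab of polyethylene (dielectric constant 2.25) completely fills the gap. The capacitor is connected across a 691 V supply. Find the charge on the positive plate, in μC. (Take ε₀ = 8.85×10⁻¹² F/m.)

4.06 μC

A = 32.3 × 14.8 cm² = 4.78×10⁻² m².
C = κε₀A/d = 2.25 × 8.85×10⁻¹² × 4.78×10⁻² / 1.62×10⁻⁴ = 5.88×10⁻⁹ F.
Q = CV = 5.88×10⁻⁹ × 691 = 4.06×10⁻⁶ C.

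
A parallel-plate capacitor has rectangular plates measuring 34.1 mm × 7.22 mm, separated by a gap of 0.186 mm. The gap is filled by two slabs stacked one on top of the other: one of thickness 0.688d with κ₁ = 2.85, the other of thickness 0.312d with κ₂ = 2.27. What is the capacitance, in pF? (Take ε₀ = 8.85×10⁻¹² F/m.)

A = 34.1 × 7.22 mm² = 2.46×10⁻⁴ m².
Stacked slabs ⇒ two capacitors in series, each with the full plate area.
C₁ = κ₁ε₀A/d₁ = 2.85 × 8.85×10⁻¹² × 2.46×10⁻⁴ / 1.28×10⁻⁴ = 4.85×10⁻¹¹ F.
C₂ = κ₂ε₀A/d₂ = 2.27 × 8.85×10⁻¹² × 2.46×10⁻⁴ / 5.80×10⁻⁵ = 8.52×10⁻¹¹ F.
C = (1/C₁ + 1/C₂)⁻¹ = 3.09×10⁻¹¹ F.

C ≈ 30.9 pF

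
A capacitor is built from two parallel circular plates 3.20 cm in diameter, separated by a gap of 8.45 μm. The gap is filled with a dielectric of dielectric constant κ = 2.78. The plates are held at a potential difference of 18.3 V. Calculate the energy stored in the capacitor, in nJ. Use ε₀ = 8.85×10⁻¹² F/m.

392 nJ

A = π(3.20/2 cm)² = 8.04×10⁻⁴ m².
C = κε₀A/d = 2.78 × 8.85×10⁻¹² × 8.04×10⁻⁴ / 8.45×10⁻⁶ = 2.34×10⁻⁹ F.
U = ½CV² = ½ × 2.34×10⁻⁹ × (18.3)² = 3.92×10⁻⁷ J.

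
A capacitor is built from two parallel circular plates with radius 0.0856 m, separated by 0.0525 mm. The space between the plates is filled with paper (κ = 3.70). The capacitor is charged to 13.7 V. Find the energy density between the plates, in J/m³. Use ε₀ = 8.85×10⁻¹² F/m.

u ≈ 1.11 J/m³

E = V/d = 13.7 / 5.25×10⁻⁵ = 2.61×10⁵ V/m.
u = ½κε₀E² = ½ × 3.70 × 8.85×10⁻¹² × (2.61×10⁵)² = 1.11 J/m³.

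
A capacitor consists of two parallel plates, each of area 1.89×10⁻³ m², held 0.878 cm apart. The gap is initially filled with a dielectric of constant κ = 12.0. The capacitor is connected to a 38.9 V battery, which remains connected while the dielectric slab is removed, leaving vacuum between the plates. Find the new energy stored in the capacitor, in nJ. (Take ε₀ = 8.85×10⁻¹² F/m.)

U ≈ 1.44 nJ

Initially C₁ = κε₀A/d = 12.0 × 8.85×10⁻¹² × 1.89×10⁻³ / 8.78×10⁻³ = 2.29×10⁻¹¹ F.
U₁ = 1.73×10⁻⁸ J.
Battery connected ⇒ V is held fixed. C₂ = 0.0833 C₁ and U = ½CV², so U₂/U₁ = C₂/C₁ = 0.0833.
U₂ = 0.0833 × 1.73×10⁻⁸ = 1.44×10⁻⁹ J.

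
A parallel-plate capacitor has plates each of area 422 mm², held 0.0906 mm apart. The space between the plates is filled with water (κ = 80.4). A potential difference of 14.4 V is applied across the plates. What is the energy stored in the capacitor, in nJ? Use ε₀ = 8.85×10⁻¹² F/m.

A = 422 mm² = 4.22×10⁻⁴ m².
C = κε₀A/d = 80.4 × 8.85×10⁻¹² × 4.22×10⁻⁴ / 9.06×10⁻⁵ = 3.31×10⁻⁹ F.
U = ½CV² = ½ × 3.31×10⁻⁹ × (14.4)² = 3.44×10⁻⁷ J.

U ≈ 344 nJ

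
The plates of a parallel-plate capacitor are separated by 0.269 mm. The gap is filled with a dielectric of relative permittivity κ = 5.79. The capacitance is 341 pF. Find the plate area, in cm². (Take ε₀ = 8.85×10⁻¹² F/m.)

A = Cd/(κε₀) = 3.41×10⁻¹⁰ × 2.69×10⁻⁴ / (5.79 × 8.85×10⁻¹²) = 1.79×10⁻³ m².

17.9 cm²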